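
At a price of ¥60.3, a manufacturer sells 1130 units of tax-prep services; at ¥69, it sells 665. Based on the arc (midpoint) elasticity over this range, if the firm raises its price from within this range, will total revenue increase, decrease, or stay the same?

Arc ε = (-465/8.7)(64.65/897.5) ≈ -3.850.
|ε| = 3.85 > 1, so demand is elastic. A price rise therefore reduces total revenue.

decrease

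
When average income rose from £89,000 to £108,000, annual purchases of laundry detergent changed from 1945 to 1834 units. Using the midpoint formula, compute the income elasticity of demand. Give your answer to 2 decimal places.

-0.30

ΔQ = -111, ΔI = 19000. Midpoints: Ī = 98,500, Q̄ = 1889.5.
ε_I = (ΔQ/ΔI)(Ī/Q̄) = (-111/19000)(98500/1889.5).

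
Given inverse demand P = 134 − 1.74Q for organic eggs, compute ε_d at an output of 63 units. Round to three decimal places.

-0.222

At Q = 63, P = 134 − 1.74(63) = 24.38.
dP/dQ = −1.74, so dQ/dP = 1/(−1.74) = -0.575.
ε = (dQ/dP)(P/Q) = (-0.575)(24.38/63).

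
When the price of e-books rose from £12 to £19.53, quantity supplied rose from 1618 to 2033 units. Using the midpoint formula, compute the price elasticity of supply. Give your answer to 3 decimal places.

ΔQ = 2033 − 1618 = 415; ΔP = 19.53 − 12 = 7.53.
Midpoints: P̄ = 15.77, Q̄ = 1825.5.
ε_s = (ΔQ/ΔP)(P̄/Q̄) = (415/7.53)(15.77/1825.5).

0.476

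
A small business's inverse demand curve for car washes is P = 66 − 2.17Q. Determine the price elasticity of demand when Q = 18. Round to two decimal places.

-0.69

At Q = 18, P = 66 − 2.17(18) = 26.94.
dP/dQ = −2.17, so dQ/dP = 1/(−2.17) = -0.461.
ε = (dQ/dP)(P/Q) = (-0.461)(26.94/18).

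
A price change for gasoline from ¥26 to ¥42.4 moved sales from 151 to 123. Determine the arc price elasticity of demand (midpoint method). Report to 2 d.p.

ΔQ = 123 − 151 = -28; ΔP = 42.4 − 26 = 16.4.
Midpoints: P̄ = 34.20, Q̄ = 137.0.
ε = (ΔQ/ΔP)(P̄/Q̄) = (-28/16.4)(34.20/137.0).

-0.43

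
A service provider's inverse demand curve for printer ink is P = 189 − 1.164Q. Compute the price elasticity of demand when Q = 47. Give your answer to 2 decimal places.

At Q = 47, P = 189 − 1.164(47) = 134.29.
dP/dQ = −1.164, so dQ/dP = 1/(−1.164) = -0.859.
ε = (dQ/dP)(P/Q) = (-0.859)(134.29/47).

-2.45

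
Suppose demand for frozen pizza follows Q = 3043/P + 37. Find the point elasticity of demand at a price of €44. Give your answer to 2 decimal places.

-0.65

At P = 44, Q = 106.159.
dQ/dP = −3043/P² = -1.572.
ε = (dQ/dP)(P/Q) = (-1.572)(44/106.159).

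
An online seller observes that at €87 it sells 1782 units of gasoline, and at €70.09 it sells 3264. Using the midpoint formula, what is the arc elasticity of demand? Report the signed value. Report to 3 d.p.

ΔQ = 3264 − 1782 = 1482; ΔP = 70.09 − 87 = -16.91.
Midpoints: P̄ = 78.55, Q̄ = 2523.0.
ε = (ΔQ/ΔP)(P̄/Q̄) = (1482/-16.91)(78.55/2523.0).

-2.728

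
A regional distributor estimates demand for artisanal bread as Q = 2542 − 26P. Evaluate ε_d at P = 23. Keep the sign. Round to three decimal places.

At P = 23, Q = 1944.
dQ/dP = −26.
ε = (dQ/dP)(P/Q) = (-26)(23/1944).

-0.308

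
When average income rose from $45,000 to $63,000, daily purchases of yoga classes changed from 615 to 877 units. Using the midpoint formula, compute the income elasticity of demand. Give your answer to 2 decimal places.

ΔQ = 262, ΔI = 18000. Midpoints: Ī = 54,000, Q̄ = 746.0.
ε_I = (ΔQ/ΔI)(Ī/Q̄) = (262/18000)(54000/746.0).

1.05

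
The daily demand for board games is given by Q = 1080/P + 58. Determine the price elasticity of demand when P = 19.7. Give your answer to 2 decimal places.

-0.49

At P = 19.7, Q = 112.822.
dQ/dP = −1080/P² = -2.783.
ε = (dQ/dP)(P/Q) = (-2.783)(19.7/112.822).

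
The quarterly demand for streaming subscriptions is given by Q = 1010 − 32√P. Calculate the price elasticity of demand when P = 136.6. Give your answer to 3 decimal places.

-0.294

At P = 136.6, Q = 635.997.
dQ/dP = −32/(2√P) = -1.369.
ε = (dQ/dP)(P/Q) = (-1.369)(136.6/635.997).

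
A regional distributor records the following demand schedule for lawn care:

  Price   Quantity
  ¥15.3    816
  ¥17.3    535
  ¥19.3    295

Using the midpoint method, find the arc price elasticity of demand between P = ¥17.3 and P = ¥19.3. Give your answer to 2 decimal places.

At P = 17.3, Q = 535; at P = 19.3, Q = 295.
ΔQ = -240, ΔP = 2.0. Midpoints: P̄ = 18.30, Q̄ = 415.0.
ε = (ΔQ/ΔP)(P̄/Q̄) = (-240/2.0)(18.30/415.0).

-5.29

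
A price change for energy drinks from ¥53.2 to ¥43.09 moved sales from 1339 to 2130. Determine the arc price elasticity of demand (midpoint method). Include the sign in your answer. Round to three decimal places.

ΔQ = 2130 − 1339 = 791; ΔP = 43.09 − 53.2 = -10.11.
Midpoints: P̄ = 48.15, Q̄ = 1734.5.
ε = (ΔQ/ΔP)(P̄/Q̄) = (791/-10.11)(48.15/1734.5).

-2.172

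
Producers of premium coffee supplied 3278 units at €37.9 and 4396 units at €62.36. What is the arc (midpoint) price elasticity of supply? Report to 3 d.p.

0.597

ΔQ = 4396 − 3278 = 1118; ΔP = 62.36 − 37.9 = 24.46.
Midpoints: P̄ = 50.13, Q̄ = 3837.0.
ε_s = (ΔQ/ΔP)(P̄/Q̄) = (1118/24.46)(50.13/3837.0).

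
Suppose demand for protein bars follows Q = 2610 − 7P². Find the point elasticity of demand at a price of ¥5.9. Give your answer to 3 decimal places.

At P = 5.9, Q = 2366.330.
dQ/dP = −14P = -82.600.
ε = (dQ/dP)(P/Q) = (-82.600)(5.9/2366.330).
|ε| < 1, so demand is inelastic at this price.

-0.206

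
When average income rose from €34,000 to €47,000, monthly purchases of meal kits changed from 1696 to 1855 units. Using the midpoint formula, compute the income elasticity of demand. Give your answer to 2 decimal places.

0.28

ΔQ = 159, ΔI = 13000. Midpoints: Ī = 40,500, Q̄ = 1775.5.
ε_I = (ΔQ/ΔI)(Ī/Q̄) = (159/13000)(40500/1775.5).
ε_I > 0, so the good is normal.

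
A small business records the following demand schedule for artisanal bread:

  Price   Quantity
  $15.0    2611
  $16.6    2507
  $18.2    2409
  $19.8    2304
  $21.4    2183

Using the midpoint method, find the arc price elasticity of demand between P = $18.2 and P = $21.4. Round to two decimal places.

-0.61

At P = 18.2, Q = 2409; at P = 21.4, Q = 2183.
ΔQ = -226, ΔP = 3.2. Midpoints: P̄ = 19.80, Q̄ = 2296.0.
ε = (ΔQ/ΔP)(P̄/Q̄) = (-226/3.2)(19.80/2296.0).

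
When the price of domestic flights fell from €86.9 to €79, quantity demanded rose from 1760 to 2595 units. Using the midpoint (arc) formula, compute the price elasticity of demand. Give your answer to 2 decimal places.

-4.03

ΔQ = 2595 − 1760 = 835; ΔP = 79 − 86.9 = -7.9.
Midpoints: P̄ = 82.95, Q̄ = 2177.5.
ε = (ΔQ/ΔP)(P̄/Q̄) = (835/-7.9)(82.95/2177.5).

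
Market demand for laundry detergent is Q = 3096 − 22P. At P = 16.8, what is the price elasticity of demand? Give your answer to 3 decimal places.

-0.136

At P = 16.8, Q = 2726.400.
dQ/dP = −22.
ε = (dQ/dP)(P/Q) = (-22)(16.8/2726.400).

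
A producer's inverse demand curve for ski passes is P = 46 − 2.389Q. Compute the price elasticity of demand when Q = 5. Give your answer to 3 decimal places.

-2.851

At Q = 5, P = 46 − 2.389(5) = 34.05.
dP/dQ = −2.389, so dQ/dP = 1/(−2.389) = -0.419.
ε = (dQ/dP)(P/Q) = (-0.419)(34.05/5).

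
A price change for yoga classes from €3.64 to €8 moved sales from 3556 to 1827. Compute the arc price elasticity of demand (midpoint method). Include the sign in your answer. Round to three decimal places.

ΔQ = 1827 − 3556 = -1729; ΔP = 8 − 3.64 = 4.36.
Midpoints: P̄ = 5.82, Q̄ = 2691.5.
ε = (ΔQ/ΔP)(P̄/Q̄) = (-1729/4.36)(5.82/2691.5).

-0.858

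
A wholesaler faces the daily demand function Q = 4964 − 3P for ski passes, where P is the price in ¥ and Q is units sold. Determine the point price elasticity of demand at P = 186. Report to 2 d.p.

At P = 186, Q = 4406.
dQ/dP = −3.
ε = (dQ/dP)(P/Q) = (-3)(186/4406).

-0.13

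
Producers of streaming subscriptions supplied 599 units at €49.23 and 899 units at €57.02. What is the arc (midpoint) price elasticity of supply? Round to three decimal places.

ΔQ = 899 − 599 = 300; ΔP = 57.02 − 49.23 = 7.79.
Midpoints: P̄ = 53.12, Q̄ = 749.0.
ε_s = (ΔQ/ΔP)(P̄/Q̄) = (300/7.79)(53.12/749.0).

2.731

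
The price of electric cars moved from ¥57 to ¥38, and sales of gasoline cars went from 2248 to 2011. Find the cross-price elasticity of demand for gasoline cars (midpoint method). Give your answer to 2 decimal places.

0.28

ΔQ_x = 2011 − 2248 = -237; ΔP_y = 38 − 57 = -19.
Midpoints: P̄_y = 47.50, Q̄_x = 2129.5.
ε_xy = (ΔQ_x/ΔP_y)(P̄_y/Q̄_x) = (-237/-19)(47.50/2129.5).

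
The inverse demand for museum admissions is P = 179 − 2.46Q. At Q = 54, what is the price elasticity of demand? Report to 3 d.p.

-0.347

At Q = 54, P = 179 − 2.46(54) = 46.16.
dP/dQ = −2.46, so dQ/dP = 1/(−2.46) = -0.407.
ε = (dQ/dP)(P/Q) = (-0.407)(46.16/54).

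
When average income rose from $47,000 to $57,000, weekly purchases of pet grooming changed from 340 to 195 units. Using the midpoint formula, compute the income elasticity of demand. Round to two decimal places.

-2.82

ΔQ = -145, ΔI = 10000. Midpoints: Ī = 52,000, Q̄ = 267.5.
ε_I = (ΔQ/ΔI)(Ī/Q̄) = (-145/10000)(52000/267.5).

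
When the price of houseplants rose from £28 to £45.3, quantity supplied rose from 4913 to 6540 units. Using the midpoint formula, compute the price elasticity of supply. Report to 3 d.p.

ΔQ = 6540 − 4913 = 1627; ΔP = 45.3 − 28 = 17.3.
Midpoints: P̄ = 36.65, Q̄ = 5726.5.
ε_s = (ΔQ/ΔP)(P̄/Q̄) = (1627/17.3)(36.65/5726.5).

0.602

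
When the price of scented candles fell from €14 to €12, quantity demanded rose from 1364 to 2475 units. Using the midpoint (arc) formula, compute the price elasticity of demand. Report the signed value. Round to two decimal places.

-3.76

ΔQ = 2475 − 1364 = 1111; ΔP = 12 − 14 = -2.
Midpoints: P̄ = 13.00, Q̄ = 1919.5.
ε = (ΔQ/ΔP)(P̄/Q̄) = (1111/-2)(13.00/1919.5).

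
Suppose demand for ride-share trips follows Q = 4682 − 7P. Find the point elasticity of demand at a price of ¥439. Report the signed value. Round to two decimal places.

-1.91

At P = 439, Q = 1609.
dQ/dP = −7.
ε = (dQ/dP)(P/Q) = (-7)(439/1609).
|ε| > 1, so demand is elastic at this price.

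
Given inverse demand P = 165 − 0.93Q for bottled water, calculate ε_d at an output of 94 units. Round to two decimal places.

-0.89

At Q = 94, P = 165 − 0.93(94) = 77.58.
dP/dQ = −0.93, so dQ/dP = 1/(−0.93) = -1.075.
ε = (dQ/dP)(P/Q) = (-1.075)(77.58/94).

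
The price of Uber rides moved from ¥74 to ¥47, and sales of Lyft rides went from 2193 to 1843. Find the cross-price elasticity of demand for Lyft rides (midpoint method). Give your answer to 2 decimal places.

ΔQ_x = 1843 − 2193 = -350; ΔP_y = 47 − 74 = -27.
Midpoints: P̄_y = 60.50, Q̄_x = 2018.0.
ε_xy = (ΔQ_x/ΔP_y)(P̄_y/Q̄_x) = (-350/-27)(60.50/2018.0).
ε_xy > 0, so the goods are substitutes.

0.39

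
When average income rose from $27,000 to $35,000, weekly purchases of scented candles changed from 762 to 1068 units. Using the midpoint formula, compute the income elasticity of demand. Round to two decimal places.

1.30

ΔQ = 306, ΔI = 8000. Midpoints: Ī = 31,000, Q̄ = 915.0.
ε_I = (ΔQ/ΔI)(Ī/Q̄) = (306/8000)(31000/915.0).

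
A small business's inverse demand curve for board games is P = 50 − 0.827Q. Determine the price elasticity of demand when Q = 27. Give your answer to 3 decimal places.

At Q = 27, P = 50 − 0.827(27) = 27.67.
dP/dQ = −0.827, so dQ/dP = 1/(−0.827) = -1.209.
ε = (dQ/dP)(P/Q) = (-1.209)(27.67/27).

-1.239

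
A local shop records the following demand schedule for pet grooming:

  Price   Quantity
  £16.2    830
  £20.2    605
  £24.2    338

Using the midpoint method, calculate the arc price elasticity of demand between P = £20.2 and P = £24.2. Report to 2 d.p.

-3.14

At P = 20.2, Q = 605; at P = 24.2, Q = 338.
ΔQ = -267, ΔP = 4.0. Midpoints: P̄ = 22.20, Q̄ = 471.5.
ε = (ΔQ/ΔP)(P̄/Q̄) = (-267/4.0)(22.20/471.5).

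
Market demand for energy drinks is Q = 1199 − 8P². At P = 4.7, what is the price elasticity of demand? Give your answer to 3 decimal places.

-0.346

At P = 4.7, Q = 1022.280.
dQ/dP = −16P = -75.200.
ε = (dQ/dP)(P/Q) = (-75.200)(4.7/1022.280).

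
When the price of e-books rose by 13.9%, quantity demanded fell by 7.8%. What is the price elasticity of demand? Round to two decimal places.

-0.56

ε = %ΔQ / %ΔP = (-7.8)/(13.9) = -0.561.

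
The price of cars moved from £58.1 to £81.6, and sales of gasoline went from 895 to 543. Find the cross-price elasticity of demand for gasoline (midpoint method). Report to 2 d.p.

-1.46

ΔQ_x = 543 − 895 = -352; ΔP_y = 81.6 − 58.1 = 23.5.
Midpoints: P̄_y = 69.85, Q̄_x = 719.0.
ε_xy = (ΔQ_x/ΔP_y)(P̄_y/Q̄_x) = (-352/23.5)(69.85/719.0).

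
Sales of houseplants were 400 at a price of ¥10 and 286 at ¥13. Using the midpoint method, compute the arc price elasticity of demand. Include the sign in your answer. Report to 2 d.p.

-1.27

ΔQ = 286 − 400 = -114; ΔP = 13 − 10 = 3.
Midpoints: P̄ = 11.50, Q̄ = 343.0.
ε = (ΔQ/ΔP)(P̄/Q̄) = (-114/3)(11.50/343.0).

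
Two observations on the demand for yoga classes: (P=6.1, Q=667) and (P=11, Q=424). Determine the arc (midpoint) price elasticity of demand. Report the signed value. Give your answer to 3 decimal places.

-0.777

ΔQ = 424 − 667 = -243; ΔP = 11 − 6.1 = 4.9.
Midpoints: P̄ = 8.55, Q̄ = 545.5.
ε = (ΔQ/ΔP)(P̄/Q̄) = (-243/4.9)(8.55/545.5).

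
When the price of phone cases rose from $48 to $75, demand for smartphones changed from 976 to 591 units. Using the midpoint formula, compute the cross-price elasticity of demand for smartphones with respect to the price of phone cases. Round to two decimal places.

-1.12

ΔQ_x = 591 − 976 = -385; ΔP_y = 75 − 48 = 27.
Midpoints: P̄_y = 61.50, Q̄_x = 783.5.
ε_xy = (ΔQ_x/ΔP_y)(P̄_y/Q̄_x) = (-385/27)(61.50/783.5).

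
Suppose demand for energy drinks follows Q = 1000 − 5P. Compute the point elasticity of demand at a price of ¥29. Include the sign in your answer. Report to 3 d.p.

-0.170

At P = 29, Q = 855.
dQ/dP = −5.
ε = (dQ/dP)(P/Q) = (-5)(29/855).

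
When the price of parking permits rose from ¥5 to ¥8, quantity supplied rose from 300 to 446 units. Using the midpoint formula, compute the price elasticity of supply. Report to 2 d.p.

ΔQ = 446 − 300 = 146; ΔP = 8 − 5 = 3.
Midpoints: P̄ = 6.50, Q̄ = 373.0.
ε_s = (ΔQ/ΔP)(P̄/Q̄) = (146/3)(6.50/373.0).

0.85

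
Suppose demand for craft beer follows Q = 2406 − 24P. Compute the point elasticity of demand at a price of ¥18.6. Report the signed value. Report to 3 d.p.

-0.228

At P = 18.6, Q = 1959.600.
dQ/dP = −24.
ε = (dQ/dP)(P/Q) = (-24)(18.6/1959.600).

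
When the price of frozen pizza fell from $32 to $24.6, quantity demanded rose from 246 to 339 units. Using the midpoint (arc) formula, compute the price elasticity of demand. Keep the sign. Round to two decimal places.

-1.22

ΔQ = 339 − 246 = 93; ΔP = 24.6 − 32 = -7.4.
Midpoints: P̄ = 28.30, Q̄ = 292.5.
ε = (ΔQ/ΔP)(P̄/Q̄) = (93/-7.4)(28.30/292.5).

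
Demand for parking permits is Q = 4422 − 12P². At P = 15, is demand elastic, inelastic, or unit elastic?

Q = 1722, dQ/dP = -360.
ε = (dQ/dP)(P/Q) ≈ -3.136.
|ε| = 3.14 > 1.

elastic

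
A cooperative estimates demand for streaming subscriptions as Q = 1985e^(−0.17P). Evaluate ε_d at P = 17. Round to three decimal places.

-2.890

At P = 17, Q = 110.319.
dQ/dP = −0.17·1985e^(−0.17P) = −0.17Q = -18.754.
ε = (dQ/dP)(P/Q) = (-18.754)(17/110.319).
|ε| > 1, so demand is elastic at this price.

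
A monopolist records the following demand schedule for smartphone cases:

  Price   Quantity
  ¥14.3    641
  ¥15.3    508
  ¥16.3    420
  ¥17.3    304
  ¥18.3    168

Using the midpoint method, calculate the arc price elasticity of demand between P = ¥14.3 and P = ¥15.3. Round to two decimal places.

-3.43

At P = 14.3, Q = 641; at P = 15.3, Q = 508.
ΔQ = -133, ΔP = 1.0. Midpoints: P̄ = 14.80, Q̄ = 574.5.
ε = (ΔQ/ΔP)(P̄/Q̄) = (-133/1.0)(14.80/574.5).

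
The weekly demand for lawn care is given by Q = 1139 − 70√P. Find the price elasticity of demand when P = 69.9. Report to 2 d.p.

-0.53

At P = 69.9, Q = 553.756.
dQ/dP = −70/(2√P) = -4.186.
ε = (dQ/dP)(P/Q) = (-4.186)(69.9/553.756).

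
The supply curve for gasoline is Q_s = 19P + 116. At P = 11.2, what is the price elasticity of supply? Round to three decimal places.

0.647

At P = 11.2, Q_s = 328.80.
dQ_s/dP = 19.
ε_s = (dQ_s/dP)(P/Q_s) = (19)(11.2/328.80).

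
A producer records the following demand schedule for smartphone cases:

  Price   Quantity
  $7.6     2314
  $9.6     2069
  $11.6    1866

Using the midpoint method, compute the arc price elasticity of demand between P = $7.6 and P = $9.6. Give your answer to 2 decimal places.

At P = 7.6, Q = 2314; at P = 9.6, Q = 2069.
ΔQ = -245, ΔP = 2.0. Midpoints: P̄ = 8.60, Q̄ = 2191.5.
ε = (ΔQ/ΔP)(P̄/Q̄) = (-245/2.0)(8.60/2191.5).

-0.48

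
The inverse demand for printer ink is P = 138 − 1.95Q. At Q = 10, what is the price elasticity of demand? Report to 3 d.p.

At Q = 10, P = 138 − 1.95(10) = 118.50.
dP/dQ = −1.95, so dQ/dP = 1/(−1.95) = -0.513.
ε = (dQ/dP)(P/Q) = (-0.513)(118.50/10).

-6.077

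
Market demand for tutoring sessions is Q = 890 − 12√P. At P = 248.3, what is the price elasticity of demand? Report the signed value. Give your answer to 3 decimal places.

At P = 248.3, Q = 700.910.
dQ/dP = −12/(2√P) = -0.381.
ε = (dQ/dP)(P/Q) = (-0.381)(248.3/700.910).
|ε| < 1, so demand is inelastic at this price.

-0.135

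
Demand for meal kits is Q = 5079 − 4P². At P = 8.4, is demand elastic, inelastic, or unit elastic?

inelastic

Q = 4796.760, dQ/dP = -67.200.
ε = (dQ/dP)(P/Q) ≈ -0.118.
|ε| = 0.12 < 1.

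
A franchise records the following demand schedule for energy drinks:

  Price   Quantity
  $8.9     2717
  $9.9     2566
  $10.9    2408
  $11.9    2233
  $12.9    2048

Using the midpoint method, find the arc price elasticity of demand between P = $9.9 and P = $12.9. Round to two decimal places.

At P = 9.9, Q = 2566; at P = 12.9, Q = 2048.
ΔQ = -518, ΔP = 3.0. Midpoints: P̄ = 11.40, Q̄ = 2307.0.
ε = (ΔQ/ΔP)(P̄/Q̄) = (-518/3.0)(11.40/2307.0).

-0.85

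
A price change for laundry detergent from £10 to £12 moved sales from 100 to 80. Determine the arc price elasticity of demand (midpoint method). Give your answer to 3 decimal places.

ΔQ = 80 − 100 = -20; ΔP = 12 − 10 = 2.
Midpoints: P̄ = 11.00, Q̄ = 90.0.
ε = (ΔQ/ΔP)(P̄/Q̄) = (-20/2)(11.00/90.0).

-1.222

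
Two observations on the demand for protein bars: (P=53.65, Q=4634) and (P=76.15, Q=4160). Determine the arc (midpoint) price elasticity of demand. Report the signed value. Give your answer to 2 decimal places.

ΔQ = 4160 − 4634 = -474; ΔP = 76.15 − 53.65 = 22.5.
Midpoints: P̄ = 64.90, Q̄ = 4397.0.
ε = (ΔQ/ΔP)(P̄/Q̄) = (-474/22.5)(64.90/4397.0).

-0.31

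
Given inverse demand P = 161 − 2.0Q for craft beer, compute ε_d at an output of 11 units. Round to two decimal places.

-6.32

At Q = 11, P = 161 − 2.0(11) = 139.00.
dP/dQ = −2.0, so dQ/dP = 1/(−2.0) = -0.500.
ε = (dQ/dP)(P/Q) = (-0.500)(139.00/11).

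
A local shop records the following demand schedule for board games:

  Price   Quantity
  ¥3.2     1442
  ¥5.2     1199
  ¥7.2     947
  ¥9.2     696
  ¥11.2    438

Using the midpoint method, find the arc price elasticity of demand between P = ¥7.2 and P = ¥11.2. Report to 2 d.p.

-1.69

At P = 7.2, Q = 947; at P = 11.2, Q = 438.
ΔQ = -509, ΔP = 4.0. Midpoints: P̄ = 9.20, Q̄ = 692.5.
ε = (ΔQ/ΔP)(P̄/Q̄) = (-509/4.0)(9.20/692.5).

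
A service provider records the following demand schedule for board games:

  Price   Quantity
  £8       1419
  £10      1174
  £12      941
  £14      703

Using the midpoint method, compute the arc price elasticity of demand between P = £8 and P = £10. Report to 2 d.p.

-0.85

At P = 8, Q = 1419; at P = 10, Q = 1174.
ΔQ = -245, ΔP = 2. Midpoints: P̄ = 9.00, Q̄ = 1296.5.
ε = (ΔQ/ΔP)(P̄/Q̄) = (-245/2)(9.00/1296.5).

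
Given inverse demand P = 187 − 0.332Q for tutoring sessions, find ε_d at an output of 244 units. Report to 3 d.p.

-1.308

At Q = 244, P = 187 − 0.332(244) = 105.99.
dP/dQ = −0.332, so dQ/dP = 1/(−0.332) = -3.012.
ε = (dQ/dP)(P/Q) = (-3.012)(105.99/244).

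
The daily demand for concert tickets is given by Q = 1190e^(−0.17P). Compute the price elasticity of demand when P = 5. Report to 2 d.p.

At P = 5, Q = 508.624.
dQ/dP = −0.17·1190e^(−0.17P) = −0.17Q = -86.466.
ε = (dQ/dP)(P/Q) = (-86.466)(5/508.624).
|ε| < 1, so demand is inelastic at this price.

-0.85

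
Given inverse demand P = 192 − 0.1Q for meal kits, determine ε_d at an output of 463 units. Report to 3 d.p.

At Q = 463, P = 192 − 0.1(463) = 145.70.
dP/dQ = −0.1, so dQ/dP = 1/(−0.1) = -10.000.
ε = (dQ/dP)(P/Q) = (-10.000)(145.70/463).

-3.147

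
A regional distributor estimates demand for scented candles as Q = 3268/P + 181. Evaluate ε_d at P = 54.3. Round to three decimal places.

-0.250

At P = 54.3, Q = 241.184.
dQ/dP = −3268/P² = -1.108.
ε = (dQ/dP)(P/Q) = (-1.108)(54.3/241.184).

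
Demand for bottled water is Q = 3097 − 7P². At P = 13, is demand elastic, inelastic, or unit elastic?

Q = 1914, dQ/dP = -182.
ε = (dQ/dP)(P/Q) ≈ -1.236.
|ε| = 1.24 > 1.

elastic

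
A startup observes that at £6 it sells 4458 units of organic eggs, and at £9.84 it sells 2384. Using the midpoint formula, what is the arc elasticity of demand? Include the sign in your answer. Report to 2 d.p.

ΔQ = 2384 − 4458 = -2074; ΔP = 9.84 − 6 = 3.84.
Midpoints: P̄ = 7.92, Q̄ = 3421.0.
ε = (ΔQ/ΔP)(P̄/Q̄) = (-2074/3.84)(7.92/3421.0).

-1.25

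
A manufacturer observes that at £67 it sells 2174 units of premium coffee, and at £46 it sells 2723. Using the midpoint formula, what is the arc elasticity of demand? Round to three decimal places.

ΔQ = 2723 − 2174 = 549; ΔP = 46 − 67 = -21.
Midpoints: P̄ = 56.50, Q̄ = 2448.5.
ε = (ΔQ/ΔP)(P̄/Q̄) = (549/-21)(56.50/2448.5).

-0.603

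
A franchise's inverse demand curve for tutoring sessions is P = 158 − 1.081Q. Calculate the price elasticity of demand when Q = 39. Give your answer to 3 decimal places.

-2.748

At Q = 39, P = 158 − 1.081(39) = 115.84.
dP/dQ = −1.081, so dQ/dP = 1/(−1.081) = -0.925.
ε = (dQ/dP)(P/Q) = (-0.925)(115.84/39).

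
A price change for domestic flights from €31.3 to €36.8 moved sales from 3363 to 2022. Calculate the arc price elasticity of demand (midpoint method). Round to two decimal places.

ΔQ = 2022 − 3363 = -1341; ΔP = 36.8 − 31.3 = 5.5.
Midpoints: P̄ = 34.05, Q̄ = 2692.5.
ε = (ΔQ/ΔP)(P̄/Q̄) = (-1341/5.5)(34.05/2692.5).

-3.08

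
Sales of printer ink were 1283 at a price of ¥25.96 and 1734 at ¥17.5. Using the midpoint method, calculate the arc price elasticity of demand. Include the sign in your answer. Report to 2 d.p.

-0.77

ΔQ = 1734 − 1283 = 451; ΔP = 17.5 − 25.96 = -8.46.
Midpoints: P̄ = 21.73, Q̄ = 1508.5.
ε = (ΔQ/ΔP)(P̄/Q̄) = (451/-8.46)(21.73/1508.5).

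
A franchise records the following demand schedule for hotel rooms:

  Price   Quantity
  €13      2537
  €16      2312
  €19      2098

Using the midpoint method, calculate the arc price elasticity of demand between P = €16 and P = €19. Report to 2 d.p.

-0.57

At P = 16, Q = 2312; at P = 19, Q = 2098.
ΔQ = -214, ΔP = 3. Midpoints: P̄ = 17.50, Q̄ = 2205.0.
ε = (ΔQ/ΔP)(P̄/Q̄) = (-214/3)(17.50/2205.0).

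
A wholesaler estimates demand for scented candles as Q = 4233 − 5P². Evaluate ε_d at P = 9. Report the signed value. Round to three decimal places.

At P = 9, Q = 3828.
dQ/dP = −10P = -90.
ε = (dQ/dP)(P/Q) = (-90)(9/3828).

-0.212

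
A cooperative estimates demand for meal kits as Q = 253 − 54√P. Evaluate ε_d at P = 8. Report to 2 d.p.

-0.76

At P = 8, Q = 100.265.
dQ/dP = −54/(2√P) = -9.546.
ε = (dQ/dP)(P/Q) = (-9.546)(8/100.265).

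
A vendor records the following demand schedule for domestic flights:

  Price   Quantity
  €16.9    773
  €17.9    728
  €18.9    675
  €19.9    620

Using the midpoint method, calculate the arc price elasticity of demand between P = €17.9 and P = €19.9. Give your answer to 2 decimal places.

-1.51

At P = 17.9, Q = 728; at P = 19.9, Q = 620.
ΔQ = -108, ΔP = 2.0. Midpoints: P̄ = 18.90, Q̄ = 674.0.
ε = (ΔQ/ΔP)(P̄/Q̄) = (-108/2.0)(18.90/674.0).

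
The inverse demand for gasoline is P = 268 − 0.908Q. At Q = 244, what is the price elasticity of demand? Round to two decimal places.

At Q = 244, P = 268 − 0.908(244) = 46.45.
dP/dQ = −0.908, so dQ/dP = 1/(−0.908) = -1.101.
ε = (dQ/dP)(P/Q) = (-1.101)(46.45/244).

-0.21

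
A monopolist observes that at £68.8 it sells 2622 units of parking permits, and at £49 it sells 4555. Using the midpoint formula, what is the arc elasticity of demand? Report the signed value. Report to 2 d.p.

-1.60

ΔQ = 4555 − 2622 = 1933; ΔP = 49 − 68.8 = -19.8.
Midpoints: P̄ = 58.90, Q̄ = 3588.5.
ε = (ΔQ/ΔP)(P̄/Q̄) = (1933/-19.8)(58.90/3588.5).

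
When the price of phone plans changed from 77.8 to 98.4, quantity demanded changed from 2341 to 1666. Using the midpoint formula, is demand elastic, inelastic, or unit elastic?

elastic

Arc ε ≈ -1.441.
|ε| = 1.44 > 1.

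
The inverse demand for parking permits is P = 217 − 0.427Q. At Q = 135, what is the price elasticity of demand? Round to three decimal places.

-2.764

At Q = 135, P = 217 − 0.427(135) = 159.36.
dP/dQ = −0.427, so dQ/dP = 1/(−0.427) = -2.342.
ε = (dQ/dP)(P/Q) = (-2.342)(159.36/135).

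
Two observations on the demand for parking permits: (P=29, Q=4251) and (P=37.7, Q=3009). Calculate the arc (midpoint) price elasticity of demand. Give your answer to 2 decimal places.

ΔQ = 3009 − 4251 = -1242; ΔP = 37.7 − 29 = 8.7.
Midpoints: P̄ = 33.35, Q̄ = 3630.0.
ε = (ΔQ/ΔP)(P̄/Q̄) = (-1242/8.7)(33.35/3630.0).

-1.31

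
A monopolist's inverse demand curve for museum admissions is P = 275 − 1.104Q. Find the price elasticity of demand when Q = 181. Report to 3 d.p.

-0.376

At Q = 181, P = 275 − 1.104(181) = 75.18.
dP/dQ = −1.104, so dQ/dP = 1/(−1.104) = -0.906.
ε = (dQ/dP)(P/Q) = (-0.906)(75.18/181).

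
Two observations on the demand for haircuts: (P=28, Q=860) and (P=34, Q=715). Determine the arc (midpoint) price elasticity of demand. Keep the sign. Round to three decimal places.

ΔQ = 715 − 860 = -145; ΔP = 34 − 28 = 6.
Midpoints: P̄ = 31.00, Q̄ = 787.5.
ε = (ΔQ/ΔP)(P̄/Q̄) = (-145/6)(31.00/787.5).

-0.951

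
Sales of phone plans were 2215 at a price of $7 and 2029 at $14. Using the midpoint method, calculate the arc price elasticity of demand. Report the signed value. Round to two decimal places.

ΔQ = 2029 − 2215 = -186; ΔP = 14 − 7 = 7.
Midpoints: P̄ = 10.50, Q̄ = 2122.0.
ε = (ΔQ/ΔP)(P̄/Q̄) = (-186/7)(10.50/2122.0).

-0.13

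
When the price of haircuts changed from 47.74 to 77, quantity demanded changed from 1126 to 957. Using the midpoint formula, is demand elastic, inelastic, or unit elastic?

Arc ε ≈ -0.346.
|ε| = 0.35 < 1.

inelastic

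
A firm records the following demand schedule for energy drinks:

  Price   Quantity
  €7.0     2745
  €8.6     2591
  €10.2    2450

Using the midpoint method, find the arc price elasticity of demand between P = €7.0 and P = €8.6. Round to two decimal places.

-0.28

At P = 7.0, Q = 2745; at P = 8.6, Q = 2591.
ΔQ = -154, ΔP = 1.6. Midpoints: P̄ = 7.80, Q̄ = 2668.0.
ε = (ΔQ/ΔP)(P̄/Q̄) = (-154/1.6)(7.80/2668.0).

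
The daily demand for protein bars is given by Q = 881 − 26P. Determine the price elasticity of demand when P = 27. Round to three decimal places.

-3.922

At P = 27, Q = 179.
dQ/dP = −26.
ε = (dQ/dP)(P/Q) = (-26)(27/179).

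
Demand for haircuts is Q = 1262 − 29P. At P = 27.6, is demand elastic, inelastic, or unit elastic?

elastic

Q = 461.600, dQ/dP = -29.
ε = (dQ/dP)(P/Q) ≈ -1.734.
|ε| = 1.73 > 1.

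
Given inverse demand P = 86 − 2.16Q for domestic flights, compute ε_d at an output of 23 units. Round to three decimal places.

At Q = 23, P = 86 − 2.16(23) = 36.32.
dP/dQ = −2.16, so dQ/dP = 1/(−2.16) = -0.463.
ε = (dQ/dP)(P/Q) = (-0.463)(36.32/23).

-0.731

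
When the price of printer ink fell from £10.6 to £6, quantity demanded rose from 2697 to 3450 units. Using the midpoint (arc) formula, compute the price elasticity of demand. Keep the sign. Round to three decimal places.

ΔQ = 3450 − 2697 = 753; ΔP = 6 − 10.6 = -4.6.
Midpoints: P̄ = 8.30, Q̄ = 3073.5.
ε = (ΔQ/ΔP)(P̄/Q̄) = (753/-4.6)(8.30/3073.5).

-0.442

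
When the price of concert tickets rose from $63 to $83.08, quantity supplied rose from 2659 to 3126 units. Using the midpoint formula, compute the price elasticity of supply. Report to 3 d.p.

0.587

ΔQ = 3126 − 2659 = 467; ΔP = 83.08 − 63 = 20.08.
Midpoints: P̄ = 73.04, Q̄ = 2892.5.
ε_s = (ΔQ/ΔP)(P̄/Q̄) = (467/20.08)(73.04/2892.5).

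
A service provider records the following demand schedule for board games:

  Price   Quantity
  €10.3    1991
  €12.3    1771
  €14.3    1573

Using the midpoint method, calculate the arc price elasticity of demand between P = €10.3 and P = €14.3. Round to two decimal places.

-0.72

At P = 10.3, Q = 1991; at P = 14.3, Q = 1573.
ΔQ = -418, ΔP = 4.0. Midpoints: P̄ = 12.30, Q̄ = 1782.0.
ε = (ΔQ/ΔP)(P̄/Q̄) = (-418/4.0)(12.30/1782.0).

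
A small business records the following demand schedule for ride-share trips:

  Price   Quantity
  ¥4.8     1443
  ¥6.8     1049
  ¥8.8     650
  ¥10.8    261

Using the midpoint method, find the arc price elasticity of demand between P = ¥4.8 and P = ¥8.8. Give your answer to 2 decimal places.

At P = 4.8, Q = 1443; at P = 8.8, Q = 650.
ΔQ = -793, ΔP = 4.0. Midpoints: P̄ = 6.80, Q̄ = 1046.5.
ε = (ΔQ/ΔP)(P̄/Q̄) = (-793/4.0)(6.80/1046.5).

-1.29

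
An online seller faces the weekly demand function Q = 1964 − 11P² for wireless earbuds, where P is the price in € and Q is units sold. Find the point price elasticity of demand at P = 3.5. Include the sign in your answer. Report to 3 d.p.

-0.147

At P = 3.5, Q = 1829.250.
dQ/dP = −22P = -77.
ε = (dQ/dP)(P/Q) = (-77)(3.5/1829.250).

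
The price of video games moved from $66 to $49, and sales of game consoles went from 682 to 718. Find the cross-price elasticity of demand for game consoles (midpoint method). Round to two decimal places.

ΔQ_x = 718 − 682 = 36; ΔP_y = 49 − 66 = -17.
Midpoints: P̄_y = 57.50, Q̄_x = 700.0.
ε_xy = (ΔQ_x/ΔP_y)(P̄_y/Q̄_x) = (36/-17)(57.50/700.0).

-0.17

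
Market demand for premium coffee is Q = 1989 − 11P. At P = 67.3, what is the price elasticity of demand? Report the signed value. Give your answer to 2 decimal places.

At P = 67.3, Q = 1248.700.
dQ/dP = −11.
ε = (dQ/dP)(P/Q) = (-11)(67.3/1248.700).
|ε| < 1, so demand is inelastic at this price.

-0.59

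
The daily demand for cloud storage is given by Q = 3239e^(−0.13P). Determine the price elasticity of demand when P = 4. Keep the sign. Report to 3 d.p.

At P = 4, Q = 1925.652.
dQ/dP = −0.13·3239e^(−0.13P) = −0.13Q = -250.335.
ε = (dQ/dP)(P/Q) = (-250.335)(4/1925.652).
|ε| < 1, so demand is inelastic at this price.

-0.520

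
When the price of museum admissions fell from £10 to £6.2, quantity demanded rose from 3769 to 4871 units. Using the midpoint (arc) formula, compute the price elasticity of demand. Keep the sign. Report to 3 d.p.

ΔQ = 4871 − 3769 = 1102; ΔP = 6.2 − 10 = -3.8.
Midpoints: P̄ = 8.10, Q̄ = 4320.0.
ε = (ΔQ/ΔP)(P̄/Q̄) = (1102/-3.8)(8.10/4320.0).

-0.544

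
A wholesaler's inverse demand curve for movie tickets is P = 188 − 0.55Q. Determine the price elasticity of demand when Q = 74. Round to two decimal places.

-3.62

At Q = 74, P = 188 − 0.55(74) = 147.30.
dP/dQ = −0.55, so dQ/dP = 1/(−0.55) = -1.818.
ε = (dQ/dP)(P/Q) = (-1.818)(147.30/74).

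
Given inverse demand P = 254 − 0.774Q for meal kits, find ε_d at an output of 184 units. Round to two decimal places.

-0.78

At Q = 184, P = 254 − 0.774(184) = 111.58.
dP/dQ = −0.774, so dQ/dP = 1/(−0.774) = -1.292.
ε = (dQ/dP)(P/Q) = (-1.292)(111.58/184).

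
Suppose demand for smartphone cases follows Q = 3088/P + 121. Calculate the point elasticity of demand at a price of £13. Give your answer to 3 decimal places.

-0.663

At P = 13, Q = 358.538.
dQ/dP = −3088/P² = -18.272.
ε = (dQ/dP)(P/Q) = (-18.272)(13/358.538).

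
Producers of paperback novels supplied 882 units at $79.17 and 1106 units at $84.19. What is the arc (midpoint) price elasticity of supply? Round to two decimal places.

3.67

ΔQ = 1106 − 882 = 224; ΔP = 84.19 − 79.17 = 5.02.
Midpoints: P̄ = 81.68, Q̄ = 994.0.
ε_s = (ΔQ/ΔP)(P̄/Q̄) = (224/5.02)(81.68/994.0).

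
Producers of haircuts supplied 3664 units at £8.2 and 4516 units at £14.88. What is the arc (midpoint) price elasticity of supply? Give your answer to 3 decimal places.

ΔQ = 4516 − 3664 = 852; ΔP = 14.88 − 8.2 = 6.68.
Midpoints: P̄ = 11.54, Q̄ = 4090.0.
ε_s = (ΔQ/ΔP)(P̄/Q̄) = (852/6.68)(11.54/4090.0).

0.360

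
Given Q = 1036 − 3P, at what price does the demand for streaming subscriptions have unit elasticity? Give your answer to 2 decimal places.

For linear demand Q = a − bP, ε = −bP/(a − bP). |ε| = 1 when bP = a − bP, i.e. P = a/(2b).
P = 1036/(2·3) = 1036/6 = 172.6667.

172.67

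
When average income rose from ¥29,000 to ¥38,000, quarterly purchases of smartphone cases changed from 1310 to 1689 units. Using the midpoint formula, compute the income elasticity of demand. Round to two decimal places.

ΔQ = 379, ΔI = 9000. Midpoints: Ī = 33,500, Q̄ = 1499.5.
ε_I = (ΔQ/ΔI)(Ī/Q̄) = (379/9000)(33500/1499.5).
ε_I > 0, so the good is normal.

0.94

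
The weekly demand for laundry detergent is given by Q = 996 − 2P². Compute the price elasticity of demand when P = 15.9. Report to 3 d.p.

-2.062

At P = 15.9, Q = 490.380.
dQ/dP = −4P = -63.600.
ε = (dQ/dP)(P/Q) = (-63.600)(15.9/490.380).
|ε| > 1, so demand is elastic at this price.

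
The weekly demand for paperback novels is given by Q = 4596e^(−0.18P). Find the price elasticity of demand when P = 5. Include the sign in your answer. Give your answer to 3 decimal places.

At P = 5, Q = 1868.594.
dQ/dP = −0.18·4596e^(−0.18P) = −0.18Q = -336.347.
ε = (dQ/dP)(P/Q) = (-336.347)(5/1868.594).
|ε| < 1, so demand is inelastic at this price.

-0.900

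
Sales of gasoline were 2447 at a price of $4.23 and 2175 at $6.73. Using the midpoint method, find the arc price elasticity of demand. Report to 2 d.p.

-0.26

ΔQ = 2175 − 2447 = -272; ΔP = 6.73 − 4.23 = 2.5.
Midpoints: P̄ = 5.48, Q̄ = 2311.0.
ε = (ΔQ/ΔP)(P̄/Q̄) = (-272/2.5)(5.48/2311.0).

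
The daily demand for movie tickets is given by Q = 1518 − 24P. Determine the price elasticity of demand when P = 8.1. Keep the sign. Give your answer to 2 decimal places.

-0.15

At P = 8.1, Q = 1323.600.
dQ/dP = −24.
ε = (dQ/dP)(P/Q) = (-24)(8.1/1323.600).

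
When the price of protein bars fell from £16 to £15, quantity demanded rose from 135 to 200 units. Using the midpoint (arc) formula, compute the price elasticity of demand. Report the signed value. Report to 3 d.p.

ΔQ = 200 − 135 = 65; ΔP = 15 − 16 = -1.
Midpoints: P̄ = 15.50, Q̄ = 167.5.
ε = (ΔQ/ΔP)(P̄/Q̄) = (65/-1)(15.50/167.5).

-6.015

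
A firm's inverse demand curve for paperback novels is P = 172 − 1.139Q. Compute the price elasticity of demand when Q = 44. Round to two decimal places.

At Q = 44, P = 172 − 1.139(44) = 121.88.
dP/dQ = −1.139, so dQ/dP = 1/(−1.139) = -0.878.
ε = (dQ/dP)(P/Q) = (-0.878)(121.88/44).

-2.43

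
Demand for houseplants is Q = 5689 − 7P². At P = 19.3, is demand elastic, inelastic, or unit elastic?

Q = 3081.570, dQ/dP = -270.200.
ε = (dQ/dP)(P/Q) ≈ -1.692.
|ε| = 1.69 > 1.

elastic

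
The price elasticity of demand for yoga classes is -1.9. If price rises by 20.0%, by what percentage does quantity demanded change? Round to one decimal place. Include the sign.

%ΔQ ≈ ε × %ΔP = (-1.9)(20.0%) = -38.00%.

-38.0%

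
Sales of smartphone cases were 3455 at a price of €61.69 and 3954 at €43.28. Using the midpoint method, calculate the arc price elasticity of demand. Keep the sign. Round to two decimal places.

-0.38

ΔQ = 3954 − 3455 = 499; ΔP = 43.28 − 61.69 = -18.41.
Midpoints: P̄ = 52.48, Q̄ = 3704.5.
ε = (ΔQ/ΔP)(P̄/Q̄) = (499/-18.41)(52.48/3704.5).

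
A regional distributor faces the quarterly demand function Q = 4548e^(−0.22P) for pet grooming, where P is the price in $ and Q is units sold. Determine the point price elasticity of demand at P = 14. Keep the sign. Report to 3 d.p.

At P = 14, Q = 209.023.
dQ/dP = −0.22·4548e^(−0.22P) = −0.22Q = -45.985.
ε = (dQ/dP)(P/Q) = (-45.985)(14/209.023).
|ε| > 1, so demand is elastic at this price.

-3.080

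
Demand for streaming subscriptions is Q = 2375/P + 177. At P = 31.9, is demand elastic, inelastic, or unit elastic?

Q = 251.451, dQ/dP = -2.334.
ε = (dQ/dP)(P/Q) ≈ -0.296.
|ε| = 0.30 < 1.

inelastic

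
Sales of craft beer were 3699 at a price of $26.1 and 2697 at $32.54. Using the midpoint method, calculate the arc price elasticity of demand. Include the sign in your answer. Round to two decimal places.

-1.43

ΔQ = 2697 − 3699 = -1002; ΔP = 32.54 − 26.1 = 6.44.
Midpoints: P̄ = 29.32, Q̄ = 3198.0.
ε = (ΔQ/ΔP)(P̄/Q̄) = (-1002/6.44)(29.32/3198.0).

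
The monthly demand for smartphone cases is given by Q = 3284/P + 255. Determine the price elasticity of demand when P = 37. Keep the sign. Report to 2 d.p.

At P = 37, Q = 343.757.
dQ/dP = −3284/P² = -2.399.
ε = (dQ/dP)(P/Q) = (-2.399)(37/343.757).

-0.26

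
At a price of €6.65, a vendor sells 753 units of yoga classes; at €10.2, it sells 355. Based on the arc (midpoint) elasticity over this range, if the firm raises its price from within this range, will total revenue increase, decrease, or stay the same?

decrease

Arc ε = (-398/3.55)(8.43/554.0) ≈ -1.705.
|ε| = 1.70 > 1, so demand is elastic. A price rise therefore reduces total revenue.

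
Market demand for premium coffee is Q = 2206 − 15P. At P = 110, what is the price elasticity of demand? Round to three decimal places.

At P = 110, Q = 556.
dQ/dP = −15.
ε = (dQ/dP)(P/Q) = (-15)(110/556).

-2.968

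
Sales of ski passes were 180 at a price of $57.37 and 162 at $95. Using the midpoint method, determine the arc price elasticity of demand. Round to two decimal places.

ΔQ = 162 − 180 = -18; ΔP = 95 − 57.37 = 37.63.
Midpoints: P̄ = 76.19, Q̄ = 171.0.
ε = (ΔQ/ΔP)(P̄/Q̄) = (-18/37.63)(76.19/171.0).

-0.21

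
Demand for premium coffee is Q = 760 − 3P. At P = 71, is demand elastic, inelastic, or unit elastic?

Q = 547, dQ/dP = -3.
ε = (dQ/dP)(P/Q) ≈ -0.389.
|ε| = 0.39 < 1.

inelastic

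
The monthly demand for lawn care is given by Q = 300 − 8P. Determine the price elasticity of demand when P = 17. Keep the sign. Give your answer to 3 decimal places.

-0.829

At P = 17, Q = 164.
dQ/dP = −8.
ε = (dQ/dP)(P/Q) = (-8)(17/164).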